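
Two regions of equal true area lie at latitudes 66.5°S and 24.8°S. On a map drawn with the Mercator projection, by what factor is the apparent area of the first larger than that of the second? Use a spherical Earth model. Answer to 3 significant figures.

5.18

Mercator areal scale is sec²φ.
At 66.5°: sec²(66.5°) = 1/0.3987² = 6.289.
At 24.8°: sec²(24.8°) = 1/0.9078² = 1.214.
Ratio = 6.289/1.214 = cos²(24.8°)/cos²(66.5°) ≈ 5.18.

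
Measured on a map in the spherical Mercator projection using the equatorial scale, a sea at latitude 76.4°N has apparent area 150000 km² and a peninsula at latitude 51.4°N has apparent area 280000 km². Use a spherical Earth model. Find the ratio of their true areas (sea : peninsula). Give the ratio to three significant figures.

Mercator's areal exaggeration is sec²φ; hence true area = (apparent area) · cos²φ.
True area of sea: 150000 × cos²(76.4°) = 150000 × 0.05529 = 8294 km².
True area of peninsula: 280000 × cos²(51.4°) = 280000 × 0.3892 = 109000 km².
Ratio = 8294 / 109000 ≈ 0.0761.

0.0761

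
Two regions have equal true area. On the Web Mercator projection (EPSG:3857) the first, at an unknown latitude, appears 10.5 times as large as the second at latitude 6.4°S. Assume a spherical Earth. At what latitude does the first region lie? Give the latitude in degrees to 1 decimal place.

72.1°

On Mercator, (apparent₁)/(apparent₂) = sec²φ₁ / sec²φ₂ when true areas are equal.
cos²φ₂ / cos²φ₁ = 10.5  ⇒  cos φ₁ = cos 6.4° / √10.5 = 0.9938/3.240 = 0.3067.
φ₁ = arccos(0.3067) ≈ 72.1°.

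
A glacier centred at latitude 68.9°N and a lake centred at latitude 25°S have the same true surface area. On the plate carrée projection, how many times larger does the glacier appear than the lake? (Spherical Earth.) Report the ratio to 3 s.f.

Plate carrée maps x = Rλ, y = Rφ. The meridian scale is h = 1 and the parallel scale is k = 1/cos φ = sec φ.
Areal scale at 68.9°: h·k = 1.000 × 2.778 = 2.778.
Areal scale at 25°: h·k = 1.000 × 1.103 = 1.103.
Ratio = 2.778/1.103 ≈ 2.52.

2.52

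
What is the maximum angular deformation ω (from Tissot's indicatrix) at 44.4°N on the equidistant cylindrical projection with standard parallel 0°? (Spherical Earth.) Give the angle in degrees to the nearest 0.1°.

Plate carrée maps x = Rλ, y = Rφ. The meridian scale is h = 1 and the parallel scale is k = 1/cos φ = sec φ.
At 44.4°: h = 1.000, k = 1.400; principal scales a = 1.400, b = 1.000.
sin(ω/2) = (a − b)/(a + b) = 0.3996/2.400 = 0.1665, so ω = 2 arcsin(0.1665) ≈ 19.2°.

19.2°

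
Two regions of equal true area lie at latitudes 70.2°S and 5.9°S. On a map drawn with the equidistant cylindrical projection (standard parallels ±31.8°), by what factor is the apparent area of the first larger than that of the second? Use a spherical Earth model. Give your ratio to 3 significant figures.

In the equirectangular projection with standard parallel φ₀ = 31.8° (x = Rλ cos φ₀, y = Rφ), meridians are true-scale (h = 1) and the parallel scale is k = cos φ₀ / cos φ.
Areal scale at 70.2°: h·k = 1.000 × 2.509 = 2.509.
Areal scale at 5.9°: h·k = 1.000 × 0.8544 = 0.8544.
Ratio = 2.509/0.8544 ≈ 2.94.

2.94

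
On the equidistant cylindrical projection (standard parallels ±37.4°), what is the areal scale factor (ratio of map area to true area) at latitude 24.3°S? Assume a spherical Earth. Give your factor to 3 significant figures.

The equidistant cylindrical projection with φ₀ = 37.4° has h = 1 (meridians true) and k = cos φ₀ / cos φ along parallels.
Areal scale = h·k = 1 × cos φ₀ / cos φ; at 24.3°, h = 1.000, k = 0.8716, so h·k = 0.8716.

0.872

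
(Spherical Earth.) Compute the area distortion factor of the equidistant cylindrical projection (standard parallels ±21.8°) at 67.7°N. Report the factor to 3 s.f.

The equidistant cylindrical projection with φ₀ = 21.8° has h = 1 (meridians true) and k = cos φ₀ / cos φ along parallels.
Areal scale = h·k = 1 × cos φ₀ / cos φ; at 67.7°, h = 1.000, k = 2.447, so h·k = 2.447.

2.45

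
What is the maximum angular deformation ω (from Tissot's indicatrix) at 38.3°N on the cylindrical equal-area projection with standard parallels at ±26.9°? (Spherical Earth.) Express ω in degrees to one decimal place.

A cylindrical equal-area projection with standard parallel φ₀ has meridian scale h = cos φ / cos φ₀ and parallel scale k = cos φ₀ / cos φ (so areas are preserved, h·k = 1).
At 38.3°: h = 0.8800, k = 1.136; principal scales a = 1.136, b = 0.8800.
sin(ω/2) = (a − b)/(a + b) = 0.2564/2.016 = 0.1271, so ω = 2 arcsin(0.1271) ≈ 14.6°.

14.6°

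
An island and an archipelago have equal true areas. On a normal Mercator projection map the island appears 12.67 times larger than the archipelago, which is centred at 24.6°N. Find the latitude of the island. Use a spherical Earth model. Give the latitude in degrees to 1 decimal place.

For equal true areas on Mercator, apparent areas scale as sec²φ, so the ratio is cos²φ₂ / cos²φ₁.
cos²φ₂ / cos²φ₁ = 12.67  ⇒  cos φ₁ = cos 24.6° / √12.67 = 0.9092/3.559 = 0.2554.
φ₁ = arccos(0.2554) ≈ 75.2°.

75.2°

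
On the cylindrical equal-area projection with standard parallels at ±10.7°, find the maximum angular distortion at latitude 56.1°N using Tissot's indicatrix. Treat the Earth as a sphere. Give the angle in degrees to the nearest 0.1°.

A cylindrical equal-area projection with standard parallel φ₀ has meridian scale h = cos φ / cos φ₀ and parallel scale k = cos φ₀ / cos φ (so areas are preserved, h·k = 1).
At 56.1°: h = 0.5676, k = 1.762; principal scales a = 1.762, b = 0.5676.
sin(ω/2) = (a − b)/(a + b) = 1.194/2.329 = 0.5126, so ω = 2 arcsin(0.5126) ≈ 61.7°.

61.7°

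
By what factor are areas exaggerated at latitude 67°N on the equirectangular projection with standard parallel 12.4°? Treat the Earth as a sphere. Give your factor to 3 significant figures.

The equidistant cylindrical projection with φ₀ = 12.4° has h = 1 (meridians true) and k = cos φ₀ / cos φ along parallels.
Areal scale = h·k = 1 × cos φ₀ / cos φ; at 67°, h = 1.000, k = 2.500, so h·k = 2.500.

2.50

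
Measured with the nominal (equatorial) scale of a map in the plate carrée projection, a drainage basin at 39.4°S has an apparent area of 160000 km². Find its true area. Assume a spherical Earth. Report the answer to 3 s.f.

Plate carrée maps x = Rλ, y = Rφ. The meridian scale is h = 1 and the parallel scale is k = 1/cos φ = sec φ.
Areal scale = h·k = 1 × sec φ; at 39.4°, h = 1.000, k = 1.294, so h·k = 1.294.
True area = apparent / (areal scale) = 160000 / 1.294 ≈ 124000 km².

124000 km²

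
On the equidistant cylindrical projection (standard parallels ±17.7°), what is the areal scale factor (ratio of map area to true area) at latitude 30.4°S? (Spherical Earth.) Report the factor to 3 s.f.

In the equirectangular projection with standard parallel φ₀ = 17.7° (x = Rλ cos φ₀, y = Rφ), meridians are true-scale (h = 1) and the parallel scale is k = cos φ₀ / cos φ.
Areal scale = h·k = 1 × cos φ₀ / cos φ; at 30.4°, h = 1.000, k = 1.105, so h·k = 1.105.

1.10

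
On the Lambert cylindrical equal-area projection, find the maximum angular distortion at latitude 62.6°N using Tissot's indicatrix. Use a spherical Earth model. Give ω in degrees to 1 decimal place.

81.2°

The Lambert cylindrical equal-area projection is the cylindrical equal-area projection with its standard parallel at the equator (φ₀ = 0). For cylindrical equal-area with standard parallel φ₀, h = cos φ / cos φ₀ and k = cos φ₀ / cos φ, so h·k = 1.
At 62.6°: h = 0.4602, k = 2.173; principal scales a = 2.173, b = 0.4602.
sin(ω/2) = (a − b)/(a + b) = 1.713/2.633 = 0.6505, so ω = 2 arcsin(0.6505) ≈ 81.2°.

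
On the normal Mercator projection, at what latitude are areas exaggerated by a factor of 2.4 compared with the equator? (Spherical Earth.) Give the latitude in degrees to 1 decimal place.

Mercator areal scale is sec²φ.
sec²φ = 2.4  ⇒  cos²φ = 0.4167  ⇒  cos φ = 0.6455.
φ = arccos(0.6455) ≈ 49.8°.

49.8°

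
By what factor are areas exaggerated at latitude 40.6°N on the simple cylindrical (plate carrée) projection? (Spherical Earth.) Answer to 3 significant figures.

For the equirectangular projection with φ₀ = 0 (plate carrée), h = 1 along meridians and k = sec φ along parallels.
Areal scale = h·k = 1 × sec φ; at 40.6°, h = 1.000, k = 1.317, so h·k = 1.317.

1.32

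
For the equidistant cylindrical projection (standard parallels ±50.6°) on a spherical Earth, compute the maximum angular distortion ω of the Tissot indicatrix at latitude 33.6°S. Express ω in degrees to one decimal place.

15.5°

In the equirectangular projection with standard parallel φ₀ = 50.6° (x = Rλ cos φ₀, y = Rφ), meridians are true-scale (h = 1) and the parallel scale is k = cos φ₀ / cos φ.
At 33.6°: h = 1.000, k = 0.7621; principal scales a = 1.000, b = 0.7621.
sin(ω/2) = (a − b)/(a + b) = 0.2379/1.762 = 0.1350, so ω = 2 arcsin(0.1350) ≈ 15.5°.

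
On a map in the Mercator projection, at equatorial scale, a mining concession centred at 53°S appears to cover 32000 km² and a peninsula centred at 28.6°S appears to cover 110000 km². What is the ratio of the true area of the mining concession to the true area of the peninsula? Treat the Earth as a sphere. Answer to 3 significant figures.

0.137

On Mercator the areal scale is sec²φ, so true area = apparent × cos²φ.
True area of mining concession: 32000 × cos²(53°) = 32000 × 0.3622 = 11590 km².
True area of peninsula: 110000 × cos²(28.6°) = 110000 × 0.7709 = 84790 km².
Ratio = 11590 / 84790 ≈ 0.137.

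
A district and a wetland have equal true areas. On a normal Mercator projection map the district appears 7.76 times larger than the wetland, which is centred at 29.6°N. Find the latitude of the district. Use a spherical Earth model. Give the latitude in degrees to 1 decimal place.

Mercator areal scale is sec²φ, so apparent-area ratio = sec²φ₁ / sec²φ₂ = cos²φ₂ / cos²φ₁.
cos²φ₂ / cos²φ₁ = 7.76  ⇒  cos φ₁ = cos 29.6° / √7.76 = 0.8695/2.786 = 0.3121.
φ₁ = arccos(0.3121) ≈ 71.8°.

71.8°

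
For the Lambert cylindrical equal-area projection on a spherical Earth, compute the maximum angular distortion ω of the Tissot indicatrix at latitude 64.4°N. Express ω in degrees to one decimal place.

86.5°

The Lambert cylindrical equal-area projection is the cylindrical equal-area projection with its standard parallel at the equator (φ₀ = 0). Cylindrical equal-area (φ₀ = 0°): h = cos φ / cos 0° along meridians, k = cos 0° / cos φ along parallels; h·k = 1.
At 64.4°: h = 0.4321, k = 2.314; principal scales a = 2.314, b = 0.4321.
sin(ω/2) = (a − b)/(a + b) = 1.882/2.746 = 0.6853, so ω = 2 arcsin(0.6853) ≈ 86.5°.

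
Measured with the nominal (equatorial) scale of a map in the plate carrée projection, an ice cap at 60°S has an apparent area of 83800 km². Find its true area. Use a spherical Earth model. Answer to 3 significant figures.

Plate carrée maps x = Rλ, y = Rφ. The meridian scale is h = 1 and the parallel scale is k = 1/cos φ = sec φ.
Areal scale = h·k = 1 × sec φ; at 60°, h = 1.000, k = 2.000, so h·k = 2.000.
True area = apparent / (areal scale) = 83800 / 2.000 ≈ 41900 km².

41900 km²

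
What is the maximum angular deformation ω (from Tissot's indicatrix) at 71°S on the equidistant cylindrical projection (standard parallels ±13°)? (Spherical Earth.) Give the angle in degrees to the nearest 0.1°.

In the equirectangular projection with standard parallel φ₀ = 13° (x = Rλ cos φ₀, y = Rφ), meridians are true-scale (h = 1) and the parallel scale is k = cos φ₀ / cos φ.
At 71°: h = 1.000, k = 2.993; principal scales a = 2.993, b = 1.000.
sin(ω/2) = (a − b)/(a + b) = 1.993/3.993 = 0.4991, so ω = 2 arcsin(0.4991) ≈ 59.9°.

59.9°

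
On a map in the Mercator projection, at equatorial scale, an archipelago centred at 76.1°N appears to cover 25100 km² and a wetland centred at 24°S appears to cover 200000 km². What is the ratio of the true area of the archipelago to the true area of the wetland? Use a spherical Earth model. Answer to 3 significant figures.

On Mercator the areal scale is sec²φ, so true area = apparent × cos²φ.
True area of archipelago: 25100 × cos²(76.1°) = 25100 × 0.05771 = 1449 km².
True area of wetland: 200000 × cos²(24°) = 200000 × 0.8346 = 166900 km².
Ratio = 1449 / 166900 ≈ 0.00868.

0.00868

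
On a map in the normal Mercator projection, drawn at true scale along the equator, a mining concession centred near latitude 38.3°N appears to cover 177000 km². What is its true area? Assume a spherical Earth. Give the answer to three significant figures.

109000 km²

For Mercator, h = k = sec φ (a conformal cylindrical projection has a single point scale, 1/cos φ).
Areal scale = k² = sec²φ = 1/cos²(38.3°) = 1/0.7848² = 1.624.
True area = apparent / (areal scale) = 177000 / 1.624 ≈ 109000 km².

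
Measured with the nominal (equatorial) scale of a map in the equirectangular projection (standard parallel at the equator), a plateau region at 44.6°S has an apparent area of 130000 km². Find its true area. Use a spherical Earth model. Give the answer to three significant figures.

For the equirectangular projection with φ₀ = 0 (plate carrée), h = 1 along meridians and k = sec φ along parallels.
Areal scale = h·k = 1 × sec φ; at 44.6°, h = 1.000, k = 1.404, so h·k = 1.404.
True area = apparent / (areal scale) = 130000 / 1.404 ≈ 92600 km².

92600 km²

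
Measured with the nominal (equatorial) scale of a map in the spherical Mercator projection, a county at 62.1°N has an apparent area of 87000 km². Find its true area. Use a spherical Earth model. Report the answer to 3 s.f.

19000 km²

The Mercator projection is conformal; its linear scale factor is the same in every direction and equals sec φ = 1/cos φ.
Areal scale = k² = sec²φ = 1/cos²(62.1°) = 1/0.4679² = 4.567.
True area = apparent / (areal scale) = 87000 / 4.567 ≈ 19000 km².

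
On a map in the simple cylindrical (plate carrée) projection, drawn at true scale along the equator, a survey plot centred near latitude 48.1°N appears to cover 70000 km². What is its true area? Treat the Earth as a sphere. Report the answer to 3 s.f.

46700 km²

Plate carrée maps x = Rλ, y = Rφ. The meridian scale is h = 1 and the parallel scale is k = 1/cos φ = sec φ.
Areal scale = h·k = 1 × sec φ; at 48.1°, h = 1.000, k = 1.497, so h·k = 1.497.
True area = apparent / (areal scale) = 70000 / 1.497 ≈ 46700 km².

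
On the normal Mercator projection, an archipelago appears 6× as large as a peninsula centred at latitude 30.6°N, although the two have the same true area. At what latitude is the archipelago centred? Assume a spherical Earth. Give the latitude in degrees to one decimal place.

69.4°

For equal true areas on Mercator, apparent areas scale as sec²φ, so the ratio is cos²φ₂ / cos²φ₁.
cos²φ₂ / cos²φ₁ = 6  ⇒  cos φ₁ = cos 30.6° / √6 = 0.8607/2.449 = 0.3514.
φ₁ = arccos(0.3514) ≈ 69.4°.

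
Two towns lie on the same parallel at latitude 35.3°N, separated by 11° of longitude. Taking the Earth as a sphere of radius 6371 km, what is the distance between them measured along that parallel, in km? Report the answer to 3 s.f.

Arc length along a parallel = R cos φ · Δλ (with Δλ in radians).
= 6371 × cos 35.3° × (11° × π/180) = 6371 × 0.8161 × 0.1920 ≈ 998 km.

998 km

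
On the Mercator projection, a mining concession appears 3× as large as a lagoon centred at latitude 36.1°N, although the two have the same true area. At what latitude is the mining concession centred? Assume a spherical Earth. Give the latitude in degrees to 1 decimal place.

62.2°

On Mercator, (apparent₁)/(apparent₂) = sec²φ₁ / sec²φ₂ when true areas are equal.
cos²φ₂ / cos²φ₁ = 3  ⇒  cos φ₁ = cos 36.1° / √3 = 0.8080/1.732 = 0.4665.
φ₁ = arccos(0.4665) ≈ 62.2°.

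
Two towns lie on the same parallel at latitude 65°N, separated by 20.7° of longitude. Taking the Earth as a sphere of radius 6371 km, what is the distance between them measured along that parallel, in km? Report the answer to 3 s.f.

973 km

Arc length along a parallel = R cos φ · Δλ (with Δλ in radians).
= 6371 × cos 65° × (20.7° × π/180) = 6371 × 0.4226 × 0.3613 ≈ 973 km.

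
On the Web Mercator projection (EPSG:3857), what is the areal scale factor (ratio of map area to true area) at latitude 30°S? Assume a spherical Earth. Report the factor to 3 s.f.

Mercator is conformal, so the point scale is isotropic: h = k = sec φ = 1/cos φ.
Areal scale = k² = sec²φ = 1/cos²(30°) = 1/0.8660² = 1.333.

1.33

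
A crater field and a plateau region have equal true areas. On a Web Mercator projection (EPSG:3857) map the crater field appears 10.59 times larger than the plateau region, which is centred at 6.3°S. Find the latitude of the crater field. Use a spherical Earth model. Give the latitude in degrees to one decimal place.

On Mercator, (apparent₁)/(apparent₂) = sec²φ₁ / sec²φ₂ when true areas are equal.
cos²φ₂ / cos²φ₁ = 10.59  ⇒  cos φ₁ = cos 6.3° / √10.59 = 0.9940/3.254 = 0.3054.
φ₁ = arccos(0.3054) ≈ 72.2°.

72.2°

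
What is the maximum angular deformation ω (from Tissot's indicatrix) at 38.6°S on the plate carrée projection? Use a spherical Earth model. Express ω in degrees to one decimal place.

14.1°

For the equirectangular projection with φ₀ = 0 (plate carrée), h = 1 along meridians and k = sec φ along parallels.
At 38.6°: h = 1.000, k = 1.280; principal scales a = 1.280, b = 1.000.
sin(ω/2) = (a − b)/(a + b) = 0.2796/2.280 = 0.1226, so ω = 2 arcsin(0.1226) ≈ 14.1°.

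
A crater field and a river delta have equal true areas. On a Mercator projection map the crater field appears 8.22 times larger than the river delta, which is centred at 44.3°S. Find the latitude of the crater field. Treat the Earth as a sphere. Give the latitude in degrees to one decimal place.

75.5°

Mercator areal scale is sec²φ, so apparent-area ratio = sec²φ₁ / sec²φ₂ = cos²φ₂ / cos²φ₁.
cos²φ₂ / cos²φ₁ = 8.22  ⇒  cos φ₁ = cos 44.3° / √8.22 = 0.7157/2.867 = 0.2496.
φ₁ = arccos(0.2496) ≈ 75.5°.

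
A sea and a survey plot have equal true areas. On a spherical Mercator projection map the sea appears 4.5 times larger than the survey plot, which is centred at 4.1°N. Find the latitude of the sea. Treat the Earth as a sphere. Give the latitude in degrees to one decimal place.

For equal true areas on Mercator, apparent areas scale as sec²φ, so the ratio is cos²φ₂ / cos²φ₁.
cos²φ₂ / cos²φ₁ = 4.5  ⇒  cos φ₁ = cos 4.1° / √4.5 = 0.9974/2.121 = 0.4702.
φ₁ = arccos(0.4702) ≈ 62.0°.

62.0°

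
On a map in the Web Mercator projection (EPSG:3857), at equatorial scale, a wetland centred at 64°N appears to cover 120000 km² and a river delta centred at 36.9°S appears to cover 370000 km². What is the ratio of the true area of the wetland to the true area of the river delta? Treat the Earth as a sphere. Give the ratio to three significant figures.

0.0975

On Mercator the areal scale is sec²φ, so true area = apparent × cos²φ.
True area of wetland: 120000 × cos²(64°) = 120000 × 0.1922 = 23060 km².
True area of river delta: 370000 × cos²(36.9°) = 370000 × 0.6395 = 236600 km².
Ratio = 23060 / 236600 ≈ 0.0975.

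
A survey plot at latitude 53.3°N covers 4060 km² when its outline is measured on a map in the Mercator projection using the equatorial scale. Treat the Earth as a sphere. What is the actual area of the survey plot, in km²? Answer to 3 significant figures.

1450 km²

For Mercator, h = k = sec φ (a conformal cylindrical projection has a single point scale, 1/cos φ).
Areal scale = k² = sec²φ = 1/cos²(53.3°) = 1/0.5976² = 2.800.
True area = apparent / (areal scale) = 4060 / 2.800 ≈ 1450 km².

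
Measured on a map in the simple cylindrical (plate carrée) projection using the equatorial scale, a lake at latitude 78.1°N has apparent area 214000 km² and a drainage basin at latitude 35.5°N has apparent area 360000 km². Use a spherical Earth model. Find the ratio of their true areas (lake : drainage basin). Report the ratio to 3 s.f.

0.151

Plate carrée has h = 1 and k = sec φ, giving areal scale sec φ; true area = (apparent area) · cos φ.
True area of lake: 214000 × cos(78.1°) = 214000 × 0.2062 = 44130 km².
True area of drainage basin: 360000 × cos(35.5°) = 360000 × 0.8141 = 293100 km².
Ratio = 44130 / 293100 ≈ 0.151.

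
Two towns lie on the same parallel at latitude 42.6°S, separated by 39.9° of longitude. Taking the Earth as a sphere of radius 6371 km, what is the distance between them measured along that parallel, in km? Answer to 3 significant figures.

3270 km

Arc length along a parallel = R cos φ · Δλ (with Δλ in radians).
= 6371 × cos 42.6° × (39.9° × π/180) = 6371 × 0.7361 × 0.6964 ≈ 3270 km.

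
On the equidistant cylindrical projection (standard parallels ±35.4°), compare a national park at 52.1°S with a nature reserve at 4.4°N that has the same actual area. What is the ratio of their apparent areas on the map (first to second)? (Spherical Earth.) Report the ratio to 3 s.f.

The equidistant cylindrical projection with φ₀ = 35.4° has h = 1 (meridians true) and k = cos φ₀ / cos φ along parallels.
Areal scale at 52.1°: h·k = 1.000 × 1.327 = 1.327.
Areal scale at 4.4°: h·k = 1.000 × 0.8175 = 0.8175.
Ratio = 1.327/0.8175 ≈ 1.62.

1.62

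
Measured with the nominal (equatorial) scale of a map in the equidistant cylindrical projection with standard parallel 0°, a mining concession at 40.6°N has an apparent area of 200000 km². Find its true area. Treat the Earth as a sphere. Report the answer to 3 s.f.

152000 km²

Plate carrée maps x = Rλ, y = Rφ. The meridian scale is h = 1 and the parallel scale is k = 1/cos φ = sec φ.
Areal scale = h·k = 1 × sec φ; at 40.6°, h = 1.000, k = 1.317, so h·k = 1.317.
True area = apparent / (areal scale) = 200000 / 1.317 ≈ 152000 km².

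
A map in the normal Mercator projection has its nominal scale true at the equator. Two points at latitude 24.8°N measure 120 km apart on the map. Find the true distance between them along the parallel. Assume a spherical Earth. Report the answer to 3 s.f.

109 km

Mercator is conformal, so the point scale is isotropic: h = k = sec φ = 1/cos φ.
Along the parallel at 24.8°, map distances are exaggerated by k = sec 24.8° = 1.102.
True distance = 120 / 1.102 = 120 × cos 24.8° ≈ 109 km.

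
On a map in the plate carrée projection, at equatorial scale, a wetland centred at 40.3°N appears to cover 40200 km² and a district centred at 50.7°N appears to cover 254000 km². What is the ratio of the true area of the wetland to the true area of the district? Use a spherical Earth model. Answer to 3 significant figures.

On the plate carrée, areal scale = h·k = 1 × sec φ, so true area = apparent × cos φ.
True area of wetland: 40200 × cos(40.3°) = 40200 × 0.7627 = 30660 km².
True area of district: 254000 × cos(50.7°) = 254000 × 0.6334 = 160900 km².
Ratio = 30660 / 160900 ≈ 0.191.

0.191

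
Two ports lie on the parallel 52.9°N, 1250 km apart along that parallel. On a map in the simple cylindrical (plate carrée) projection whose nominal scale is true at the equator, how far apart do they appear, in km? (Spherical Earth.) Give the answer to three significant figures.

2070 km

In the plate carrée (x = Rλ, y = Rφ), meridians are true-scale (h = 1) and parallels are stretched by k = sec φ.
Along the parallel, k = sec 52.9° = 1/0.6032 = 1.658.
Map distance = 1250 × 1.658 ≈ 2070 km.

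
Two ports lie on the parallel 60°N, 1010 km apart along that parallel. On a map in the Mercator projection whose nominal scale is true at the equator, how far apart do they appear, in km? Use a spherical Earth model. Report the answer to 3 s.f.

The Mercator projection is conformal; its linear scale factor is the same in every direction and equals sec φ = 1/cos φ.
Along the parallel, k = sec 60° = 1/0.5000 = 2.000.
Map distance = 1010 × 2.000 ≈ 2020 km.

2020 km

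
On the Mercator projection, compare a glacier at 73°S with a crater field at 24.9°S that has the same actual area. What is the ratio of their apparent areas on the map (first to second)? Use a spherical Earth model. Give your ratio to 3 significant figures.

On Mercator, area is exaggerated by sec²φ = 1/cos²φ.
At 73°: sec²(73°) = 1/0.2924² = 11.70.
At 24.9°: sec²(24.9°) = 1/0.9070² = 1.215.
Ratio = 11.70/1.215 = cos²(24.9°)/cos²(73°) ≈ 9.62.

9.62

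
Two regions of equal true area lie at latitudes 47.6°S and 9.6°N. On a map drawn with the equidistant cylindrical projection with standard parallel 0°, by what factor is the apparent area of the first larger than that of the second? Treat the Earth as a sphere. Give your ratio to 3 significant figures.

1.46

In the plate carrée (x = Rλ, y = Rφ), meridians are true-scale (h = 1) and parallels are stretched by k = sec φ.
Areal scale at 47.6°: h·k = 1.000 × 1.483 = 1.483.
Areal scale at 9.6°: h·k = 1.000 × 1.014 = 1.014.
Ratio = 1.483/1.014 ≈ 1.46.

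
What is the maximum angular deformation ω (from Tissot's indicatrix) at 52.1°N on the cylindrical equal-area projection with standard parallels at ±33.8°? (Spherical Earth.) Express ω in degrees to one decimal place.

A cylindrical equal-area projection with standard parallel φ₀ has meridian scale h = cos φ / cos φ₀ and parallel scale k = cos φ₀ / cos φ (so areas are preserved, h·k = 1).
At 52.1°: h = 0.7392, k = 1.353; principal scales a = 1.353, b = 0.7392.
sin(ω/2) = (a − b)/(a + b) = 0.6135/2.092 = 0.2933, so ω = 2 arcsin(0.2933) ≈ 34.1°.

34.1°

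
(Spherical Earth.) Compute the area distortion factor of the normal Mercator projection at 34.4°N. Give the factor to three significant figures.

1.47

For Mercator, h = k = sec φ (a conformal cylindrical projection has a single point scale, 1/cos φ).
Areal scale = k² = sec²φ = 1/cos²(34.4°) = 1/0.8251² = 1.469.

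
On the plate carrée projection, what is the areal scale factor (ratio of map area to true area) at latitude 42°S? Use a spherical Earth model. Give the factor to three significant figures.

In the plate carrée (x = Rλ, y = Rφ), meridians are true-scale (h = 1) and parallels are stretched by k = sec φ.
Areal scale = h·k = 1 × sec φ; at 42°, h = 1.000, k = 1.346, so h·k = 1.346.

1.35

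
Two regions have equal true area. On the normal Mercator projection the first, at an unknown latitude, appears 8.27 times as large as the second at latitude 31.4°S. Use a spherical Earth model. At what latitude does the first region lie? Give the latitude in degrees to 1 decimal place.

72.7°

Mercator areal scale is sec²φ, so apparent-area ratio = sec²φ₁ / sec²φ₂ = cos²φ₂ / cos²φ₁.
cos²φ₂ / cos²φ₁ = 8.27  ⇒  cos φ₁ = cos 31.4° / √8.27 = 0.8536/2.876 = 0.2968.
φ₁ = arccos(0.2968) ≈ 72.7°.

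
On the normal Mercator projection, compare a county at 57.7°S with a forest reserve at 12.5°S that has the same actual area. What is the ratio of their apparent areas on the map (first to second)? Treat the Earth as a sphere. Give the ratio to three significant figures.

Mercator is conformal with k = sec φ, so areal scale = k² = sec²φ.
At 57.7°: sec²(57.7°) = 1/0.5344² = 3.502.
At 12.5°: sec²(12.5°) = 1/0.9763² = 1.049.
Ratio = 3.502/1.049 = cos²(12.5°)/cos²(57.7°) ≈ 3.34.

3.34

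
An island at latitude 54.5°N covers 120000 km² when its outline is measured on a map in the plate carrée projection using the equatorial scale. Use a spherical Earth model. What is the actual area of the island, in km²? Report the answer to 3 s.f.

For the equirectangular projection with φ₀ = 0 (plate carrée), h = 1 along meridians and k = sec φ along parallels.
Areal scale = h·k = 1 × sec φ; at 54.5°, h = 1.000, k = 1.722, so h·k = 1.722.
True area = apparent / (areal scale) = 120000 / 1.722 ≈ 69700 km².

69700 km²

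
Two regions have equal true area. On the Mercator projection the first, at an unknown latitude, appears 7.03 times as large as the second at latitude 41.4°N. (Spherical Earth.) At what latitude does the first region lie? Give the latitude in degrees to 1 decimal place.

73.6°

On Mercator, (apparent₁)/(apparent₂) = sec²φ₁ / sec²φ₂ when true areas are equal.
cos²φ₂ / cos²φ₁ = 7.03  ⇒  cos φ₁ = cos 41.4° / √7.03 = 0.7501/2.651 = 0.2829.
φ₁ = arccos(0.2829) ≈ 73.6°.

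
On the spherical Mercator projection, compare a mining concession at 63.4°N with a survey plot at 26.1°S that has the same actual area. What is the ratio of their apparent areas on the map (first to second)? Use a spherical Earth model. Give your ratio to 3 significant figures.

Mercator areal scale is sec²φ.
At 63.4°: sec²(63.4°) = 1/0.4478² = 4.988.
At 26.1°: sec²(26.1°) = 1/0.8980² = 1.240.
Ratio = 4.988/1.240 = cos²(26.1°)/cos²(63.4°) ≈ 4.02.

4.02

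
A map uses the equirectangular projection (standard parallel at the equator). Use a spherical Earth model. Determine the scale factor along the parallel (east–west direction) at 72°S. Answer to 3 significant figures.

For the equirectangular projection with φ₀ = 0 (plate carrée), h = 1 along meridians and k = sec φ along parallels.
k = 1/cos 72° = 1/0.3090 = 3.236.

3.24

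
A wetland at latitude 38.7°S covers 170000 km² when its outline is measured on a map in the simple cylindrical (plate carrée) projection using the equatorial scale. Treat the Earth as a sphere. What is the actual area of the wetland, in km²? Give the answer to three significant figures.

133000 km²

Plate carrée maps x = Rλ, y = Rφ. The meridian scale is h = 1 and the parallel scale is k = 1/cos φ = sec φ.
Areal scale = h·k = 1 × sec φ; at 38.7°, h = 1.000, k = 1.281, so h·k = 1.281.
True area = apparent / (areal scale) = 170000 / 1.281 ≈ 133000 km².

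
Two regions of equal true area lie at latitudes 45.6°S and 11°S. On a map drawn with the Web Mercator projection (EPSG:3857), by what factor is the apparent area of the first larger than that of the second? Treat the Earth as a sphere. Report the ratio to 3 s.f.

Mercator is conformal with k = sec φ, so areal scale = k² = sec²φ.
At 45.6°: sec²(45.6°) = 1/0.6997² = 2.043.
At 11°: sec²(11°) = 1/0.9816² = 1.038.
Ratio = 2.043/1.038 = cos²(11°)/cos²(45.6°) ≈ 1.97.

1.97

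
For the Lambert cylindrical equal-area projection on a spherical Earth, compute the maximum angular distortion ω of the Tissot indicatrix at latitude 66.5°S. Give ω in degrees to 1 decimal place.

The Lambert cylindrical equal-area projection is the cylindrical equal-area projection with its standard parallel at the equator (φ₀ = 0). A cylindrical equal-area projection with standard parallel φ₀ has meridian scale h = cos φ / cos φ₀ and parallel scale k = cos φ₀ / cos φ (so areas are preserved, h·k = 1).
At 66.5°: h = 0.3987, k = 2.508; principal scales a = 2.508, b = 0.3987.
sin(ω/2) = (a − b)/(a + b) = 2.109/2.907 = 0.7256, so ω = 2 arcsin(0.7256) ≈ 93.0°.

93.0°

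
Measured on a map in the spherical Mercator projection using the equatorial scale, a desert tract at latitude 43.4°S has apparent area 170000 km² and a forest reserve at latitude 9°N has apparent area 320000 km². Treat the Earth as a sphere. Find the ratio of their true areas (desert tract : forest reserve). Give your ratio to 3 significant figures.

Since Mercator area scale is 1/cos²φ, the true area equals the apparent area multiplied by cos²φ.
True area of desert tract: 170000 × cos²(43.4°) = 170000 × 0.5279 = 89740 km².
True area of forest reserve: 320000 × cos²(9°) = 320000 × 0.9755 = 312200 km².
Ratio = 89740 / 312200 ≈ 0.287.

0.287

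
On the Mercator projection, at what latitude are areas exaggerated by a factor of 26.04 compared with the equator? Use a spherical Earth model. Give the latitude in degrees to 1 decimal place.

Mercator areal scale is sec²φ.
sec²φ = 26.04  ⇒  cos²φ = 0.03840  ⇒  cos φ = 0.1960.
φ = arccos(0.1960) ≈ 78.7°.

78.7°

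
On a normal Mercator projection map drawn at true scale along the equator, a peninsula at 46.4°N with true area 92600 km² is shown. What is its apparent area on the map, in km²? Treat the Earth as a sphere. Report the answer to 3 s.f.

The Mercator projection is conformal; its linear scale factor is the same in every direction and equals sec φ = 1/cos φ.
Areal scale = k² = sec²φ = 1/cos²(46.4°) = 1/0.6896² = 2.103.
Apparent area = 92600 × 2.103 ≈ 195000 km².

195000 km²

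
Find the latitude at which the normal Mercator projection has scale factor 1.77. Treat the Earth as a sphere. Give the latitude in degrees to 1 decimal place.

Mercator scale is k = sec φ = 1/cos φ.
1/cos φ = 1.77  ⇒  cos φ = 0.5650  ⇒  φ = arccos(0.5650) ≈ 55.6°.

55.6°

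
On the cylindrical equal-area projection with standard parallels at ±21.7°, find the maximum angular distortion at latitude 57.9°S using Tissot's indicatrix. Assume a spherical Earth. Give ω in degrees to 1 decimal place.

Cylindrical equal-area (φ₀ = 21.7°): h = cos φ / cos 21.7° along meridians, k = cos 21.7° / cos φ along parallels; h·k = 1.
At 57.9°: h = 0.5719, k = 1.748; principal scales a = 1.748, b = 0.5719.
sin(ω/2) = (a − b)/(a + b) = 1.177/2.320 = 0.5070, so ω = 2 arcsin(0.5070) ≈ 60.9°.

60.9°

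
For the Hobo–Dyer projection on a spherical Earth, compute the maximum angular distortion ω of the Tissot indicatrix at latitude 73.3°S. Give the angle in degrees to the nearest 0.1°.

100.4°

The Hobo–Dyer projection is cylindrical equal-area with φ₀ = 37.5°. Cylindrical equal-area (φ₀ = 37.5°): h = cos φ / cos 37.5° along meridians, k = cos 37.5° / cos φ along parallels; h·k = 1.
At 73.3°: h = 0.3622, k = 2.761; principal scales a = 2.761, b = 0.3622.
sin(ω/2) = (a − b)/(a + b) = 2.399/3.123 = 0.7680, so ω = 2 arcsin(0.7680) ≈ 100.4°.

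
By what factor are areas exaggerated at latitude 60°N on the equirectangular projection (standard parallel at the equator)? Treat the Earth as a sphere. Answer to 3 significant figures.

In the plate carrée (x = Rλ, y = Rφ), meridians are true-scale (h = 1) and parallels are stretched by k = sec φ.
Areal scale = h·k = 1 × sec φ; at 60°, h = 1.000, k = 2.000, so h·k = 2.000.

2.00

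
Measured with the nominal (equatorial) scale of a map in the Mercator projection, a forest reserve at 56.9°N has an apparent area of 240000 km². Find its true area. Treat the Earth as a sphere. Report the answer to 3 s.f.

71600 km²

Mercator is conformal, so the point scale is isotropic: h = k = sec φ = 1/cos φ.
Areal scale = k² = sec²φ = 1/cos²(56.9°) = 1/0.5461² = 3.353.
True area = apparent / (areal scale) = 240000 / 3.353 ≈ 71600 km².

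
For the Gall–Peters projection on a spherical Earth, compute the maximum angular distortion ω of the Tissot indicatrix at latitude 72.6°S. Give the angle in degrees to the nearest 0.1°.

The Gall–Peters projection is cylindrical equal-area with φ₀ = 45°. For cylindrical equal-area with standard parallel φ₀, h = cos φ / cos φ₀ and k = cos φ₀ / cos φ, so h·k = 1.
At 72.6°: h = 0.4229, k = 2.365; principal scales a = 2.365, b = 0.4229.
sin(ω/2) = (a − b)/(a + b) = 1.942/2.787 = 0.6966, so ω = 2 arcsin(0.6966) ≈ 88.3°.

88.3°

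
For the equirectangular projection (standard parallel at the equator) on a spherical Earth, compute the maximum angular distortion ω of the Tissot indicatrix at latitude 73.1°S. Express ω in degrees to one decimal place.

66.7°

For the equirectangular projection with φ₀ = 0 (plate carrée), h = 1 along meridians and k = sec φ along parallels.
At 73.1°: h = 1.000, k = 3.440; principal scales a = 3.440, b = 1.000.
sin(ω/2) = (a − b)/(a + b) = 2.440/4.440 = 0.5495, so ω = 2 arcsin(0.5495) ≈ 66.7°.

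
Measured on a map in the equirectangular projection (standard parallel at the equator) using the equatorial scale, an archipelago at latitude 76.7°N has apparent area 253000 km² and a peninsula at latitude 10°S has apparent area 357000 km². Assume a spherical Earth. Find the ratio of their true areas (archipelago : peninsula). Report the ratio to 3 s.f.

Plate carrée has h = 1 and k = sec φ, giving areal scale sec φ; true area = (apparent area) · cos φ.
True area of archipelago: 253000 × cos(76.7°) = 253000 × 0.2300 = 58200 km².
True area of peninsula: 357000 × cos(10°) = 357000 × 0.9848 = 351600 km².
Ratio = 58200 / 351600 ≈ 0.166.

0.166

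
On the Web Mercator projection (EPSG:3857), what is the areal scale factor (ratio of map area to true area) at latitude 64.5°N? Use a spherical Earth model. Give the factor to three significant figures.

For Mercator, h = k = sec φ (a conformal cylindrical projection has a single point scale, 1/cos φ).
Areal scale = k² = sec²φ = 1/cos²(64.5°) = 1/0.4305² = 5.395.

5.40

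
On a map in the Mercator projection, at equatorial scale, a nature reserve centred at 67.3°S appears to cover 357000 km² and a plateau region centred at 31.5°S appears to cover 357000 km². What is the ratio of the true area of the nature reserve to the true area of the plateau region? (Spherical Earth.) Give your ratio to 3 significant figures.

0.205

Mercator's areal exaggeration is sec²φ; hence true area = (apparent area) · cos²φ.
True area of nature reserve: 357000 × cos²(67.3°) = 357000 × 0.1489 = 53170 km².
True area of plateau region: 357000 × cos²(31.5°) = 357000 × 0.7270 = 259500 km².
Ratio = 53170 / 259500 ≈ 0.205.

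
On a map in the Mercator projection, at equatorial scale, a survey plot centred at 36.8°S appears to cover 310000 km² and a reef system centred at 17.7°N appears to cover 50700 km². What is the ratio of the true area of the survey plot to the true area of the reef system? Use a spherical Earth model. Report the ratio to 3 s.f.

On Mercator the areal scale is sec²φ, so true area = apparent × cos²φ.
True area of survey plot: 310000 × cos²(36.8°) = 310000 × 0.6412 = 198800 km².
True area of reef system: 50700 × cos²(17.7°) = 50700 × 0.9076 = 46010 km².
Ratio = 198800 / 46010 ≈ 4.32.

4.32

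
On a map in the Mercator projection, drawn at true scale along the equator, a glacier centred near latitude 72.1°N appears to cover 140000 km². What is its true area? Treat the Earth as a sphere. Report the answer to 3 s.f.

13200 km²

For Mercator, h = k = sec φ (a conformal cylindrical projection has a single point scale, 1/cos φ).
Areal scale = k² = sec²φ = 1/cos²(72.1°) = 1/0.3074² = 10.59.
True area = apparent / (areal scale) = 140000 / 10.59 ≈ 13200 km².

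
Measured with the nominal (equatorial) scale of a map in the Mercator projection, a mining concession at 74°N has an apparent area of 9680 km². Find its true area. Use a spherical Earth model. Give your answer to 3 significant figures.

Mercator is conformal, so the point scale is isotropic: h = k = sec φ = 1/cos φ.
Areal scale = k² = sec²φ = 1/cos²(74°) = 1/0.2756² = 13.16.
True area = apparent / (areal scale) = 9680 / 13.16 ≈ 735 km².

735 km²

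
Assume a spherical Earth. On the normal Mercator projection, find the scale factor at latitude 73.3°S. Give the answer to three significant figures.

3.48

The Mercator projection is conformal; its linear scale factor is the same in every direction and equals sec φ = 1/cos φ.
k = 1/cos 73.3° = 1/0.2874 = 3.480.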